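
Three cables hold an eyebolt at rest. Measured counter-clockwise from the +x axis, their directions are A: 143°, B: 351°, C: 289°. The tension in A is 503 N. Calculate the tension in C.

Resolve: ΣF_x = 503 cos 143° + T_B cos 351° + T_C cos 289° = 0.
        ΣF_y = 503 sin 143° + T_B sin 351° + T_C sin 289° = 0.
The known terms sum to (-401.7, 302.7) N, so 0.9877 T_B + 0.3256 T_C = 401.7 and -0.1564 T_B − 0.9455 T_C = -302.7.
Solving simultaneously: T_B = 318.6 N, T_C = 267.4 N.

T_C ≈ 267 N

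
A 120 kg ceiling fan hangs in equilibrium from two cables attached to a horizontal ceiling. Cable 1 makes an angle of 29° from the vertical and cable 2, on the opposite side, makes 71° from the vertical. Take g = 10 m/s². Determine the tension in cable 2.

Angles from the horizontal: cable 1 is 90° − 29° = 61°, cable 2 is 90° − 71° = 19°.
Weight W = 120 × 10 = 1200 N acts straight down.
Horizontal: T_1 cos 61° = T_2 cos 19°  →  T_1 = 1.95 T_2.
Vertical: T_1 sin 61° + T_2 sin 19° = 1200.
Substituting the horizontal relation into the vertical equation gives 2.031 T_2 = 1200, so T_2 = 590.7 N.

T_2 ≈ 591 N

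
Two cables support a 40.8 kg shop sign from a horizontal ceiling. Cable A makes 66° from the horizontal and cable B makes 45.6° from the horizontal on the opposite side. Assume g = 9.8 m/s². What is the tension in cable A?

Weight W = 40.8 × 9.8 = 399.8 N acts straight down.
Horizontal: T_A cos 66° = T_B cos 45.6°  →  T_B = 0.5813 T_A.
Vertical: T_A sin 66° + T_B sin 45.6° = 399.8.
Substituting the horizontal relation into the vertical equation gives 1.329 T_A = 399.8, so T_A = 300.9 N.

T_A ≈ 301 N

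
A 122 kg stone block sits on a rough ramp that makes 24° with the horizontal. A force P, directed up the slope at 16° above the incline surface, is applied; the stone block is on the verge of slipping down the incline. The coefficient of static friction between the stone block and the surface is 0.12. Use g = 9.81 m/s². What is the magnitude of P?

On the verge of sliding down the incline, friction equals μN and acts up the slope.
Perpendicular: N + P sin 16° = W cos 24° = 1093 N.
Along incline: P cos 16° + μN = W sin 24° with W sin 24° = 486.8 N.
Solving the pair for P and N: P = 383.1 N, N = 987.8 N (and f = μN = 118.5 N).

P ≈ 383 N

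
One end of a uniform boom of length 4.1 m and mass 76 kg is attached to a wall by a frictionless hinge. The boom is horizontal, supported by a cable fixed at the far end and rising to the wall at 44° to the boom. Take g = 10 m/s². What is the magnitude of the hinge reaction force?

Take torques about the hinge: T sin 44° · 4.1 = 76×10×2.05 = 1558 N·m.
So T = 1558 / (0.6947 × 4.1) = 547.03 N.
ΣF_x = 0: H_x = T cos 44° = 393.5 N.
ΣF_y = 0: H_y = (76×10) − T sin 44° = 760 − 380 = 380 N.
|H| = √(H_x² + H_y²) = √((393.5)² + (380)²) = 547.03 N.

|H| ≈ 547 N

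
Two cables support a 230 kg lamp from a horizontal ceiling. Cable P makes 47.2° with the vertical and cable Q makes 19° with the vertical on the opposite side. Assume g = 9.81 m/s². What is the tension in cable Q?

T_Q ≈ 1810 N

Angles from the horizontal: cable P is 90° − 47.2° = 42.8°, cable Q is 90° − 19° = 71°.
Weight W = 230 × 9.81 = 2256 N acts straight down.
Horizontal: T_P cos 42.8° = T_Q cos 71°  →  T_P = 0.4437 T_Q.
Vertical: T_P sin 42.8° + T_Q sin 71° = 2256.
Substituting the horizontal relation into the vertical equation gives 1.247 T_Q = 2256, so T_Q = 1809 N.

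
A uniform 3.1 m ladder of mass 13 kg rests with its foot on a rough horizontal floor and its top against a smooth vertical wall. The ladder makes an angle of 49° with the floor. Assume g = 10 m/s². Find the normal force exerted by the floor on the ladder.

ΣF_y = 0: N_floor = 13×10 = 130 N.

N_floor ≈ 130 N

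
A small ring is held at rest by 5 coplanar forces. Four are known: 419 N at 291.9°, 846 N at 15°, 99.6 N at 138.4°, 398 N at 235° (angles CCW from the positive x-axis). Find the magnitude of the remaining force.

F ≈ 797 N

Sum the known components: ΣF_x = 670.7 N, ΣF_y = -429.7 N.
For equilibrium the remaining force must supply (−ΣF_x, −ΣF_y) = (-670.7, 429.7) N.
Magnitude = √((-670.7)² + (429.7)²) = 796.5 N; direction = atan2(429.7, -670.7) = 147.4°.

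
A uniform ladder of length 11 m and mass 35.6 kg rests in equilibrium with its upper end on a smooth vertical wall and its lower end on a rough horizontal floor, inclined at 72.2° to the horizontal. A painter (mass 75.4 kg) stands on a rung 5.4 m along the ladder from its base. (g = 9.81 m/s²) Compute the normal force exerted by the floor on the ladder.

ΣF_y = 0: N_floor = 35.6×9.81 + 75.4×9.81 = 1088.9 N.

N_floor ≈ 1090 N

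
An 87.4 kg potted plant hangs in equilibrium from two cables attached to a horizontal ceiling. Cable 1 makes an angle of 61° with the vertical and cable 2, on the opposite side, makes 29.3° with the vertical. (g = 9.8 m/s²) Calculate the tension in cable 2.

T_2 ≈ 749 N

Angles from the horizontal: cable 1 is 90° − 61° = 29°, cable 2 is 90° − 29.3° = 60.7°.
Weight W = 87.4 × 9.8 = 856.5 N acts straight down.
Horizontal: T_1 cos 29° = T_2 cos 60.7°  →  T_1 = 0.5595 T_2.
Vertical: T_1 sin 29° + T_2 sin 60.7° = 856.5.
Substituting the horizontal relation into the vertical equation gives 1.143 T_2 = 856.5, so T_2 = 749.1 N.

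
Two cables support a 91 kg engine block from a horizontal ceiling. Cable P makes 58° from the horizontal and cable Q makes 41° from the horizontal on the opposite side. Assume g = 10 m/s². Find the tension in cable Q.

Weight W = 91 × 10 = 910 N acts straight down.
Horizontal: T_P cos 58° = T_Q cos 41°  →  T_P = 1.424 T_Q.
Vertical: T_P sin 58° + T_Q sin 41° = 910.
Substituting the horizontal relation into the vertical equation gives 1.864 T_Q = 910, so T_Q = 488.2 N.

T_Q ≈ 488 N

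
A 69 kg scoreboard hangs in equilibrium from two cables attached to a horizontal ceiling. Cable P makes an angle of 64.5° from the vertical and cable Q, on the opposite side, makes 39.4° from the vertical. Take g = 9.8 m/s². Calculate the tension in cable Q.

T_Q ≈ 629 N

Angles from the horizontal: cable P is 90° − 64.5° = 25.5°, cable Q is 90° − 39.4° = 50.6°.
Weight W = 69 × 9.8 = 676.2 N acts straight down.
Horizontal: T_P cos 25.5° = T_Q cos 50.6°  →  T_P = 0.7032 T_Q.
Vertical: T_P sin 25.5° + T_Q sin 50.6° = 676.2.
Substituting the horizontal relation into the vertical equation gives 1.075 T_Q = 676.2, so T_Q = 628.7 N.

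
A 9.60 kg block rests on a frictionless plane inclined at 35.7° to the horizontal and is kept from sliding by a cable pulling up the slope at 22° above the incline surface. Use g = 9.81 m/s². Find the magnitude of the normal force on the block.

Take axes along and perpendicular to the incline. Weight components: W sin 35.7° = 54.96 N down-slope, W cos 35.7° = 76.48 N into the surface.
Along incline: T cos 22° = W sin 35.7° → T = 59.27 N.
Perpendicular: N = W cos 35.7° − T sin 22° = 54.28 N.

N ≈ 54.3 N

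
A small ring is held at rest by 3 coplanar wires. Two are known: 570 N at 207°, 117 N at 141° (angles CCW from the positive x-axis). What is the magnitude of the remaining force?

Sum the known components: ΣF_x = -598.8 N, ΣF_y = -185.1 N.
For equilibrium the remaining force must supply (−ΣF_x, −ΣF_y) = (598.8, 185.1) N.
Magnitude = √((598.8)² + (185.1)²) = 626.8 N; direction = atan2(185.1, 598.8) = 17.2°.

F ≈ 627 N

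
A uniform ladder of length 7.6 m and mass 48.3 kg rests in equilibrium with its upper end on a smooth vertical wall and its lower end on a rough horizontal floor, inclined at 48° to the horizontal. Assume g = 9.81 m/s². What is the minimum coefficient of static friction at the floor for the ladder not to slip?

μ_min ≈ 0.450

ΣF_y = 0: N_floor = 48.3×9.81 = 473.82 N.
Torques about the foot: N_wall · 7.6 sin 48° = 48.3×9.81×3.8 cos 48° → N_wall = 213.32 N.
ΣF_x = 0: f_floor = N_wall = 213.32 N.
μ_min = f_floor / N_floor = 213.32 / 473.82 = 0.4502.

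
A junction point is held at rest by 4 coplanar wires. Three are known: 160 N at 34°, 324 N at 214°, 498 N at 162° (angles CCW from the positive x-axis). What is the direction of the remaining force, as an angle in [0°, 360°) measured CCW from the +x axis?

θ ≈ 354°

Sum the known components: ΣF_x = -609.6 N, ΣF_y = 62.18 N.
For equilibrium the remaining force must supply (−ΣF_x, −ΣF_y) = (609.6, -62.18) N.
Magnitude = √((609.6)² + (-62.18)²) = 612.8 N; direction = atan2(-62.18, 609.6) = 354.2°.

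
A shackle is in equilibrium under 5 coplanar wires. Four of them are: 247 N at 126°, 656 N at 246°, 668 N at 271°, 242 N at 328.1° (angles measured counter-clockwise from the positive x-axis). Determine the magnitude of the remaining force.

Sum the known components: ΣF_x = -194.9 N, ΣF_y = -1195 N.
For equilibrium the remaining force must supply (−ΣF_x, −ΣF_y) = (194.9, 1195) N.
Magnitude = √((194.9)² + (1195)²) = 1211 N; direction = atan2(1195, 194.9) = 80.7°.

F ≈ 1210 N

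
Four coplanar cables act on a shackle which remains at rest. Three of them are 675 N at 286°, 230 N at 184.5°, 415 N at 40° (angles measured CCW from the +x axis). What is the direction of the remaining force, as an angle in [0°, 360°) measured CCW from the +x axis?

Sum the known components: ΣF_x = 274.7 N, ΣF_y = -400.1 N.
For equilibrium the remaining force must supply (−ΣF_x, −ΣF_y) = (-274.7, 400.1) N.
Magnitude = √((-274.7)² + (400.1)²) = 485.3 N; direction = atan2(400.1, -274.7) = 124.5°.

θ ≈ 124°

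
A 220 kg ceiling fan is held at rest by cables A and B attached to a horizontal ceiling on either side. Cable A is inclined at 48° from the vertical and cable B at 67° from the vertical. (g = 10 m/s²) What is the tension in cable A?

Angles from the horizontal: cable A is 90° − 48° = 42°, cable B is 90° − 67° = 23°.
Weight W = 220 × 10 = 2200 N acts straight down.
Horizontal: T_A cos 42° = T_B cos 23°  →  T_B = 0.8073 T_A.
Vertical: T_A sin 42° + T_B sin 23° = 2200.
Substituting the horizontal relation into the vertical equation gives 0.9846 T_A = 2200, so T_A = 2234 N.

T_A ≈ 2230 N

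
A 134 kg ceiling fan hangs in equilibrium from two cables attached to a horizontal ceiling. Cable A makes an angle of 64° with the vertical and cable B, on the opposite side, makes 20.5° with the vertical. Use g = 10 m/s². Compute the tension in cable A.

T_A ≈ 471 N

Angles from the horizontal: cable A is 90° − 64° = 26°, cable B is 90° − 20.5° = 69.5°.
Weight W = 134 × 10 = 1340 N acts straight down.
Horizontal: T_A cos 26° = T_B cos 69.5°  →  T_B = 2.566 T_A.
Vertical: T_A sin 26° + T_B sin 69.5° = 1340.
Substituting the horizontal relation into the vertical equation gives 2.842 T_A = 1340, so T_A = 471.4 N.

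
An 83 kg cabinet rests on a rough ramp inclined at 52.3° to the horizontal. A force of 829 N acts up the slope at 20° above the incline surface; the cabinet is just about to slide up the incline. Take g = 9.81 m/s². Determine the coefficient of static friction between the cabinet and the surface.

μ ≈ 0.629

On the verge of sliding up the incline, friction is at its maximum μN and acts down the slope.
Perpendicular to incline: N = W cos 52.3° − P sin 20° = 497.9 − 283.5 = 214.4 N.
Along incline: P cos 20° − μN = W sin 52.3° → μ = −(W sin 52.3° − P cos 20°) / N = 0.6286.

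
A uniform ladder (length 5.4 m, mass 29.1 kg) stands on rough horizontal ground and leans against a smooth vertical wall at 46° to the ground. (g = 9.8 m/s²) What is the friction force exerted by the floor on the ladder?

Torques about the foot: N_wall · 5.4 sin 46° = 29.1×9.8×2.7 cos 46° → N_wall = 137.7 N.
ΣF_x = 0: f_floor = N_wall = 137.7 N.

f ≈ 138 N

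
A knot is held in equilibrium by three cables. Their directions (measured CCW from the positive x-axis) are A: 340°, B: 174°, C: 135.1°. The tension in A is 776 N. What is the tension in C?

Resolve: ΣF_x = 776 cos 340° + T_B cos 174° + T_C cos 135.1° = 0.
        ΣF_y = 776 sin 340° + T_B sin 174° + T_C sin 135.1° = 0.
The known terms sum to (729.2, -265.4) N, so -0.9945 T_B − 0.7083 T_C = -729.2 and 0.1045 T_B + 0.7059 T_C = 265.4.
Solving simultaneously: T_B = 520.3 N, T_C = 299 N.

T_C ≈ 299 N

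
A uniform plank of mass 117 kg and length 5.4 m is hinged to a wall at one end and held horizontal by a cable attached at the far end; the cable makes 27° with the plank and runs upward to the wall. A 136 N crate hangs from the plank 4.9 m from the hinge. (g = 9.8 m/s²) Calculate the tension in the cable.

Take torques about the hinge: T sin 27° · 5.4 = 117×9.8×2.7 + 136×4.9 = 3762.2 N·m.
So T = 3762.2 / (0.4540 × 5.4) = 1534.6 N.

T ≈ 1530 N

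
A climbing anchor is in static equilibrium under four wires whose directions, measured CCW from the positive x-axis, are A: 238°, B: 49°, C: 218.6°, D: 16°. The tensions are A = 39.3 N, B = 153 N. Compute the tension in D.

T_D ≈ 37.9 N

Resolve: ΣF_x = 39.3 cos 238° + 153 cos 49° + T_C cos 218.6° + T_D cos 16° = 0.
        ΣF_y = 39.3 sin 238° + 153 sin 49° + T_C sin 218.6° + T_D sin 16° = 0.
The known terms sum to (79.55, 82.14) N, so -0.7815 T_C + 0.9613 T_D = -79.55 and -0.6239 T_C + 0.2756 T_D = -82.14.
Solving simultaneously: T_C = 148.4 N, T_D = 37.90 N.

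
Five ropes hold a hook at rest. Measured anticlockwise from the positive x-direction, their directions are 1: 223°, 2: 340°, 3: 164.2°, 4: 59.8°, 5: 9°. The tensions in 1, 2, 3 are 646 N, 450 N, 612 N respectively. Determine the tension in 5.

Resolve: ΣF_x = 646 cos 223° + 450 cos 340° + 612 cos 164.2° + T_4 cos 59.8° + T_5 cos 9° = 0.
        ΣF_y = 646 sin 223° + 450 sin 340° + 612 sin 164.2° + T_4 sin 59.8° + T_5 sin 9° = 0.
The known terms sum to (-638.5, -427.8) N, so 0.5030 T_4 + 0.9877 T_5 = 638.5 and 0.8643 T_4 + 0.1564 T_5 = 427.8.
Solving simultaneously: T_4 = 416.4 N, T_5 = 434.4 N.

T_5 ≈ 434 N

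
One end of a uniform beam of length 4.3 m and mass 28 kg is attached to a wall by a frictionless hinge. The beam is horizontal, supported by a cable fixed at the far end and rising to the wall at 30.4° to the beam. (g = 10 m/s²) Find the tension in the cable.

T ≈ 277 N

Take torques about the hinge: T sin 30.4° · 4.3 = 28×10×2.15 = 602 N·m.
So T = 602 / (0.5060 × 4.3) = 276.66 N.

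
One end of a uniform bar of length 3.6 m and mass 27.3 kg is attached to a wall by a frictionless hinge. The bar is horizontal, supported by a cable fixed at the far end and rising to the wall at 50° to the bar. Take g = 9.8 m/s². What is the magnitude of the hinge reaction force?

Take torques about the hinge: T sin 50° · 3.6 = 27.3×9.8×1.8 = 481.57 N·m.
So T = 481.57 / (0.7660 × 3.6) = 174.62 N.
ΣF_x = 0: H_x = T cos 50° = 112.25 N.
ΣF_y = 0: H_y = (27.3×9.8) − T sin 50° = 267.54 − 133.77 = 133.77 N.
|H| = √(H_x² + H_y²) = √((112.25)² + (133.77)²) = 174.62 N.

|H| ≈ 175 N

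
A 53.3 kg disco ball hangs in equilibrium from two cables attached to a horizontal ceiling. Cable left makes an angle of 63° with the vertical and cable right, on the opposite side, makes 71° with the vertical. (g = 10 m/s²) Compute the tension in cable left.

T_left ≈ 701 N

Angles from the horizontal: cable left is 90° − 63° = 27°, cable right is 90° − 71° = 19°.
Weight W = 53.3 × 10 = 533 N acts straight down.
Horizontal: T_left cos 27° = T_right cos 19°  →  T_right = 0.9423 T_left.
Vertical: T_left sin 27° + T_right sin 19° = 533.
Substituting the horizontal relation into the vertical equation gives 0.7608 T_left = 533, so T_left = 700.6 N.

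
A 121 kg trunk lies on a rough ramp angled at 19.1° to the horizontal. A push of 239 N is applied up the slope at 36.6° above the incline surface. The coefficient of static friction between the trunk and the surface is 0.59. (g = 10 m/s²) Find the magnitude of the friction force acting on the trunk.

Axes along / perpendicular to the incline. W sin 19.1° = 395.9 N down-slope; W cos 19.1° = 1143 N into the surface.
Perpendicular: N = W cos 19.1° − P sin 36.6° = 1143 − 142.5 = 1001 N.
Along incline: P cos 36.6° + f = W sin 19.1° (friction acts up-slope) → f = 395.9 − 191.9 = 204.1 N.
|f| = 204.1 N ≤ μN = 590.5 N, so the trunk is indeed static.

f ≈ 204 N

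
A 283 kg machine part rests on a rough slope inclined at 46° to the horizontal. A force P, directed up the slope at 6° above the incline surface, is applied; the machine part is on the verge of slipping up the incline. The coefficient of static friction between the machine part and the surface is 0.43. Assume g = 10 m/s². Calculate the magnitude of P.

P ≈ 2770 N

On the verge of sliding up the incline, friction equals μN and acts down the slope.
Perpendicular: N + P sin 6° = W cos 46° = 1966 N.
Along incline: P cos 6° = W sin 46° + μN  with W sin 46° = 2036 N.
Solving the pair for P and N: P = 2772 N, N = 1676 N (and f = μN = 720.8 N).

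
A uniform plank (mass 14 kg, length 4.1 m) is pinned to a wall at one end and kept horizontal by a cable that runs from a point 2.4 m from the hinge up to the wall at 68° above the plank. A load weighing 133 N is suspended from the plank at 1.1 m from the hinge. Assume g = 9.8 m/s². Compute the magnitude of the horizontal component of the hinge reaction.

Take torques about the hinge: T sin 68° · 2.4 = 14×9.8×2.05 + 133×1.1 = 427.56 N·m.
So T = 427.56 / (0.9272 × 2.4) = 192.14 N.
ΣF_x = 0: H_x = T cos 68° = 71.977 N.

H_x ≈ 72 N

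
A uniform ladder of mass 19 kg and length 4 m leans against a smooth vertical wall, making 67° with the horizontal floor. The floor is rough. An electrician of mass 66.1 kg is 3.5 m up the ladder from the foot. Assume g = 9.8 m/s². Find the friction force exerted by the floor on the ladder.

f ≈ 280 N

Torques about the foot: N_wall · 4 sin 67° = 19×9.8×2 cos 67° + 66.1×9.8×3.5 cos 67° → N_wall = 280.11 N.
ΣF_x = 0: f_floor = N_wall = 280.11 N.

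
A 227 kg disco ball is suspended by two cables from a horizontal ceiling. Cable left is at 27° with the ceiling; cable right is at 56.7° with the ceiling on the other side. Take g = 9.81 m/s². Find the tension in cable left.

T_left ≈ 1230 N

Weight W = 227 × 9.81 = 2227 N acts straight down.
Horizontal: T_left cos 27° = T_right cos 56.7°  →  T_right = 1.623 T_left.
Vertical: T_left sin 27° + T_right sin 56.7° = 2227.
Substituting the horizontal relation into the vertical equation gives 1.81 T_left = 2227, so T_left = 1230 N.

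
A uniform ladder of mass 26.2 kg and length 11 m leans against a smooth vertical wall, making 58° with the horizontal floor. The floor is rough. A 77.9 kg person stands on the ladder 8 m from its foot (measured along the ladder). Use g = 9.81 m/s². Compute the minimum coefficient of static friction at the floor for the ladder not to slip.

μ_min ≈ 0.419

ΣF_y = 0: N_floor = 26.2×9.81 + 77.9×9.81 = 1021.2 N.
Torques about the foot: N_wall · 11 sin 58° = 26.2×9.81×5.5 cos 58° + 77.9×9.81×8 cos 58° → N_wall = 427.59 N.
ΣF_x = 0: f_floor = N_wall = 427.59 N.
μ_min = f_floor / N_floor = 427.59 / 1021.2 = 0.4187.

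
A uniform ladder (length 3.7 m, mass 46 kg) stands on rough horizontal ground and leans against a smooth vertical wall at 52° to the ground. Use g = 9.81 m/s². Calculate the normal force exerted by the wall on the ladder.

N_wall ≈ 176 N

Torques about the foot: N_wall · 3.7 sin 52° = 46×9.81×1.85 cos 52° → N_wall = 176.28 N.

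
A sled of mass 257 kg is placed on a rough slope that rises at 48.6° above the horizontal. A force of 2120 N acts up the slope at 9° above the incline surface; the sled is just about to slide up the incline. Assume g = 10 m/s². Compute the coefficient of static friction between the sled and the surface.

On the verge of sliding up the incline, friction is at its maximum μN and acts down the slope.
Perpendicular to incline: N = W cos 48.6° − P sin 9° = 1700 − 331.6 = 1368 N.
Along incline: P cos 9° − μN = W sin 48.6° → μ = −(W sin 48.6° − P cos 9°) / N = 0.1214.

μ ≈ 0.121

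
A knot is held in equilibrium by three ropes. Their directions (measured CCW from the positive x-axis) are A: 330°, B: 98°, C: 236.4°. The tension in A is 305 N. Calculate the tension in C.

T_C ≈ 362 N

Resolve: ΣF_x = 305 cos 330° + T_B cos 98° + T_C cos 236.4° = 0.
        ΣF_y = 305 sin 330° + T_B sin 98° + T_C sin 236.4° = 0.
The known terms sum to (264.1, -152.5) N, so -0.1392 T_B − 0.5534 T_C = -264.1 and 0.9903 T_B − 0.8329 T_C = 152.5.
Solving simultaneously: T_B = 458.5 N, T_C = 362 N.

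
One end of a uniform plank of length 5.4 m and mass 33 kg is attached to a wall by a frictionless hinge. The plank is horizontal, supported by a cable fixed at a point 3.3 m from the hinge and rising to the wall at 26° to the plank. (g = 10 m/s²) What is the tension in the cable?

T ≈ 616 N

Take torques about the hinge: T sin 26° · 3.3 = 33×10×2.7 = 891 N·m.
So T = 891 / (0.4384 × 3.3) = 615.92 N.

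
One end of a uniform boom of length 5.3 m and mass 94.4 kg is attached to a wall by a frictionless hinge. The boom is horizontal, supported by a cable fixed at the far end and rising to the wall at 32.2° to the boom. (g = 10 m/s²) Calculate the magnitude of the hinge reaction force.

Take torques about the hinge: T sin 32.2° · 5.3 = 94.4×10×2.65 = 2501.6 N·m.
So T = 2501.6 / (0.5329 × 5.3) = 885.76 N.
ΣF_x = 0: H_x = T cos 32.2° = 749.52 N.
ΣF_y = 0: H_y = (94.4×10) − T sin 32.2° = 944 − 472 = 472 N.
|H| = √(H_x² + H_y²) = √((749.52)² + (472)²) = 885.76 N.

|H| ≈ 886 N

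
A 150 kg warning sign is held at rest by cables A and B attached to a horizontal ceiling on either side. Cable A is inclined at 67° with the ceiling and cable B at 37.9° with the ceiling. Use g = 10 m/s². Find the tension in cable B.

Weight W = 150 × 10 = 1500 N acts straight down.
Horizontal: T_A cos 67° = T_B cos 37.9°  →  T_A = 2.02 T_B.
Vertical: T_A sin 67° + T_B sin 37.9° = 1500.
Substituting the horizontal relation into the vertical equation gives 2.473 T_B = 1500, so T_B = 606.5 N.

T_B ≈ 606 N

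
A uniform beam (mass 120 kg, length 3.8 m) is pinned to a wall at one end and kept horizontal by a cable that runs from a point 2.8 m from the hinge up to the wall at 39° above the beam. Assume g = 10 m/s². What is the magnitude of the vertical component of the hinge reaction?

|H_y| ≈ 386 N

Take torques about the hinge: T sin 39° · 2.8 = 120×10×1.9 = 2280 N·m.
So T = 2280 / (0.6293 × 2.8) = 1293.9 N.
ΣF_y = 0: H_y = (120×10) − T sin 39° = 1200 − 814.29 = 385.71 N.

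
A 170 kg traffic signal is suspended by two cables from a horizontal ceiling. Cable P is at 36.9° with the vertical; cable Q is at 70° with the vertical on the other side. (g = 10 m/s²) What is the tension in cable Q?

Angles from the horizontal: cable P is 90° − 36.9° = 53.1°, cable Q is 90° − 70° = 20°.
Weight W = 170 × 10 = 1700 N acts straight down.
Horizontal: T_P cos 53.1° = T_Q cos 20°  →  T_P = 1.565 T_Q.
Vertical: T_P sin 53.1° + T_Q sin 20° = 1700.
Substituting the horizontal relation into the vertical equation gives 1.594 T_Q = 1700, so T_Q = 1067 N.

T_Q ≈ 1070 N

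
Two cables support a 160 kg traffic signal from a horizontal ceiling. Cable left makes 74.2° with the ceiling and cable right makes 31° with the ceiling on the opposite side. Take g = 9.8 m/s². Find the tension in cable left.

T_left ≈ 1390 N

Weight W = 160 × 9.8 = 1568 N acts straight down.
Horizontal: T_left cos 74.2° = T_right cos 31°  →  T_right = 0.3177 T_left.
Vertical: T_left sin 74.2° + T_right sin 31° = 1568.
Substituting the horizontal relation into the vertical equation gives 1.126 T_left = 1568, so T_left = 1393 N.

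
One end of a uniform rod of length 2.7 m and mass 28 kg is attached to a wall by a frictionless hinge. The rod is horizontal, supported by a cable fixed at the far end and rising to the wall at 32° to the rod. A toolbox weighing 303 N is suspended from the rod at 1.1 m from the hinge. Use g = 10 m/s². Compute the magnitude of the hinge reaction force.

Take torques about the hinge: T sin 32° · 2.7 = 28×10×1.35 + 303×1.1 = 711.3 N·m.
So T = 711.3 / (0.5299 × 2.7) = 497.14 N.
ΣF_x = 0: H_x = T cos 32° = 421.6 N.
ΣF_y = 0: H_y = (28×10 + 303) − T sin 32° = 583 − 263.44 = 319.56 N.
|H| = √(H_x² + H_y²) = √((421.6)² + (319.56)²) = 529.02 N.

|H| ≈ 529 N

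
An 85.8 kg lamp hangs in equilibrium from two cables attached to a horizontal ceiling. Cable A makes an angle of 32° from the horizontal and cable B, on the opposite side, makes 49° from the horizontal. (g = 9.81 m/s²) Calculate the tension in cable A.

Weight W = 85.8 × 9.81 = 841.7 N acts straight down.
Horizontal: T_A cos 32° = T_B cos 49°  →  T_B = 1.293 T_A.
Vertical: T_A sin 32° + T_B sin 49° = 841.7.
Substituting the horizontal relation into the vertical equation gives 1.505 T_A = 841.7, so T_A = 559.1 N.

T_A ≈ 559 N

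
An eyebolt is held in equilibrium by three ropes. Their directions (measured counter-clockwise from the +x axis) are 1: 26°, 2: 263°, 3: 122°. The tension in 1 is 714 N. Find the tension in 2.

Resolve: ΣF_x = 714 cos 26° + T_2 cos 263° + T_3 cos 122° = 0.
        ΣF_y = 714 sin 26° + T_2 sin 263° + T_3 sin 122° = 0.
The known terms sum to (641.7, 313) N, so -0.1219 T_2 − 0.5299 T_3 = -641.7 and -0.9925 T_2 + 0.8480 T_3 = -313.
Solving simultaneously: T_2 = 1128 N, T_3 = 951.5 N.

T_2 ≈ 1130 N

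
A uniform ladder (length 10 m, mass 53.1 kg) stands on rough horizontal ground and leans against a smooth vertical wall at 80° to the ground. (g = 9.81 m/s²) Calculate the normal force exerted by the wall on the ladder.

Torques about the foot: N_wall · 10 sin 80° = 53.1×9.81×5 cos 80° → N_wall = 45.925 N.

N_wall ≈ 45.9 N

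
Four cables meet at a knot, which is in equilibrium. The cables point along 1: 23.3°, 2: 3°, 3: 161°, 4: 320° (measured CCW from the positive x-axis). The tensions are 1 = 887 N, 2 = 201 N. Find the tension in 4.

Resolve: ΣF_x = 887 cos 23.3° + 201 cos 3° + T_3 cos 161° + T_4 cos 320° = 0.
        ΣF_y = 887 sin 23.3° + 201 sin 3° + T_3 sin 161° + T_4 sin 320° = 0.
The known terms sum to (1015, 361.4) N, so -0.9455 T_3 + 0.7660 T_4 = -1015 and 0.3256 T_3 − 0.6428 T_4 = -361.4.
Solving simultaneously: T_3 = 2594 N, T_4 = 1876 N.

T_4 ≈ 1880 N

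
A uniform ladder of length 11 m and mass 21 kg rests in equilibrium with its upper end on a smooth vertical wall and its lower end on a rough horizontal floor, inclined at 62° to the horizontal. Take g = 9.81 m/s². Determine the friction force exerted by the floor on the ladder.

f ≈ 54.8 N

Torques about the foot: N_wall · 11 sin 62° = 21×9.81×5.5 cos 62° → N_wall = 54.769 N.
ΣF_x = 0: f_floor = N_wall = 54.769 N.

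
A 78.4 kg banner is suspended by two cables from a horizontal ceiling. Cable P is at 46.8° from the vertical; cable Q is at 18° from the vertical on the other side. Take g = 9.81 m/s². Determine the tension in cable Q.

Angles from the horizontal: cable P is 90° − 46.8° = 43.2°, cable Q is 90° − 18° = 72°.
Weight W = 78.4 × 9.81 = 769.1 N acts straight down.
Horizontal: T_P cos 43.2° = T_Q cos 72°  →  T_P = 0.4239 T_Q.
Vertical: T_P sin 43.2° + T_Q sin 72° = 769.1.
Substituting the horizontal relation into the vertical equation gives 1.241 T_Q = 769.1, so T_Q = 619.6 N.

T_Q ≈ 620 N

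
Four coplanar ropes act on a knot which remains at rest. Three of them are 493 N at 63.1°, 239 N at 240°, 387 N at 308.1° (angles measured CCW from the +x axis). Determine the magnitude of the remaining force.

F ≈ 350 N

Sum the known components: ΣF_x = 342.3 N, ΣF_y = -71.87 N.
For equilibrium the remaining force must supply (−ΣF_x, −ΣF_y) = (-342.3, 71.87) N.
Magnitude = √((-342.3)² + (71.87)²) = 349.8 N; direction = atan2(71.87, -342.3) = 168.1°.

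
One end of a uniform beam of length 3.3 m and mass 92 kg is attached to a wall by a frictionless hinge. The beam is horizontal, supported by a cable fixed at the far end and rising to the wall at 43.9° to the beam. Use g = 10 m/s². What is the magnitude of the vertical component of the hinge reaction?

|H_y| ≈ 460 N

Take torques about the hinge: T sin 43.9° · 3.3 = 92×10×1.65 = 1518 N·m.
So T = 1518 / (0.6934 × 3.3) = 663.4 N.
ΣF_y = 0: H_y = (92×10) − T sin 43.9° = 920 − 460 = 460 N.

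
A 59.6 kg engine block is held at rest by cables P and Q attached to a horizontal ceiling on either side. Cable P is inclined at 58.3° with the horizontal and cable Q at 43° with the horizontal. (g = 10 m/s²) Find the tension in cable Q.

Weight W = 59.6 × 10 = 596 N acts straight down.
Horizontal: T_P cos 58.3° = T_Q cos 43°  →  T_P = 1.392 T_Q.
Vertical: T_P sin 58.3° + T_Q sin 43° = 596.
Substituting the horizontal relation into the vertical equation gives 1.866 T_Q = 596, so T_Q = 319.4 N.

T_Q ≈ 319 N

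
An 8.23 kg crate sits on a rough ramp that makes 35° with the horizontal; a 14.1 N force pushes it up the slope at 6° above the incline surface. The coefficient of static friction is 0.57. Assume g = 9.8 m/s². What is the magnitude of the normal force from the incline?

N ≈ 64.6 N

Axes along / perpendicular to the incline. W sin 35° = 46.26 N down-slope; W cos 35° = 66.07 N into the surface.
Perpendicular: N = W cos 35° − P sin 6° = 66.07 − 1.474 = 64.59 N.
Along incline: P cos 6° + f = W sin 35° (friction acts up-slope) → f = 46.26 − 14.02 = 32.24 N.
|f| = 32.24 N ≤ μN = 36.82 N, so the crate is indeed static.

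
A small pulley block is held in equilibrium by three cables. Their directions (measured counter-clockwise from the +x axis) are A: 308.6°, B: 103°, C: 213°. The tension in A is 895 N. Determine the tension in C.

T_C ≈ 412 N

Resolve: ΣF_x = 895 cos 308.6° + T_B cos 103° + T_C cos 213° = 0.
        ΣF_y = 895 sin 308.6° + T_B sin 103° + T_C sin 213° = 0.
The known terms sum to (558.4, -699.5) N, so -0.2250 T_B − 0.8387 T_C = -558.4 and 0.9744 T_B − 0.5446 T_C = 699.5.
Solving simultaneously: T_B = 947.9 N, T_C = 411.5 N.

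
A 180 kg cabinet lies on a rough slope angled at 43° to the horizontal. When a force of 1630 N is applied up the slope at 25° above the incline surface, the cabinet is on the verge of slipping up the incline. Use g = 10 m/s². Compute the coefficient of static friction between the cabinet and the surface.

On the verge of sliding up the incline, friction is at its maximum μN and acts down the slope.
Perpendicular to incline: N = W cos 43° − P sin 25° = 1316 − 688.9 = 627.6 N.
Along incline: P cos 25° − μN = W sin 43° → μ = −(W sin 43° − P cos 25°) / N = 0.3979.

μ ≈ 0.398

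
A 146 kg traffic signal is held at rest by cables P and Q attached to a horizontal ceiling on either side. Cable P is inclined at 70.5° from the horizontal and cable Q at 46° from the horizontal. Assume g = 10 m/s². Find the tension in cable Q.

Weight W = 146 × 10 = 1460 N acts straight down.
Horizontal: T_P cos 70.5° = T_Q cos 46°  →  T_P = 2.081 T_Q.
Vertical: T_P sin 70.5° + T_Q sin 46° = 1460.
Substituting the horizontal relation into the vertical equation gives 2.681 T_Q = 1460, so T_Q = 544.6 N.

T_Q ≈ 545 N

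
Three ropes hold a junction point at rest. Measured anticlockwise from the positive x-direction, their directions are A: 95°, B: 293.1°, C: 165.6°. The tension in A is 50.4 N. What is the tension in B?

T_B ≈ 59.9 N

Resolve: ΣF_x = 50.4 cos 95° + T_B cos 293.1° + T_C cos 165.6° = 0.
        ΣF_y = 50.4 sin 95° + T_B sin 293.1° + T_C sin 165.6° = 0.
The known terms sum to (-4.393, 50.21) N, so 0.3923 T_B − 0.9686 T_C = 4.393 and -0.9198 T_B + 0.2487 T_C = -50.21.
Solving simultaneously: T_B = 59.92 N, T_C = 19.74 N.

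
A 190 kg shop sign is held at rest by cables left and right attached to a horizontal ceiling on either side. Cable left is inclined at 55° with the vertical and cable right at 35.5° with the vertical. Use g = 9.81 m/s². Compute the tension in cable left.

T_left ≈ 1080 N

Angles from the horizontal: cable left is 90° − 55° = 35°, cable right is 90° − 35.5° = 54.5°.
Weight W = 190 × 9.81 = 1864 N acts straight down.
Horizontal: T_left cos 35° = T_right cos 54.5°  →  T_right = 1.411 T_left.
Vertical: T_left sin 35° + T_right sin 54.5° = 1864.
Substituting the horizontal relation into the vertical equation gives 1.722 T_left = 1864, so T_left = 1082 N.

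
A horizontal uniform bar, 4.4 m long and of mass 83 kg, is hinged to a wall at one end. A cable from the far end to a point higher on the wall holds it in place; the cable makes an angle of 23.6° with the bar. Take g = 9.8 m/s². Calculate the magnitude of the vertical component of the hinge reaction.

Take torques about the hinge: T sin 23.6° · 4.4 = 83×9.8×2.2 = 1789.5 N·m.
So T = 1789.5 / (0.4003 × 4.4) = 1015.9 N.
ΣF_y = 0: H_y = (83×9.8) − T sin 23.6° = 813.4 − 406.7 = 406.7 N.

|H_y| ≈ 407 N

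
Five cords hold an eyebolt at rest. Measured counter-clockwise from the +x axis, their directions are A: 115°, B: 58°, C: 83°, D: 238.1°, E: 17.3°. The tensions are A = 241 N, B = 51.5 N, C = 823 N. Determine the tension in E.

Resolve: ΣF_x = 241 cos 115° + 51.5 cos 58° + 823 cos 83° + T_D cos 238.1° + T_E cos 17.3° = 0.
        ΣF_y = 241 sin 115° + 51.5 sin 58° + 823 sin 83° + T_D sin 238.1° + T_E sin 17.3° = 0.
The known terms sum to (25.74, 1079) N, so -0.5284 T_D + 0.9548 T_E = -25.74 and -0.8490 T_D + 0.2974 T_E = -1079.
Solving simultaneously: T_D = 1565 N, T_E = 839.1 N.

T_E ≈ 839 N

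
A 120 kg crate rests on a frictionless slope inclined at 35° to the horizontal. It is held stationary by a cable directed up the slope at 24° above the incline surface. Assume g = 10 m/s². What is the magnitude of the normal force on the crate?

Take axes along and perpendicular to the incline. Weight components: W sin 35° = 688.3 N down-slope, W cos 35° = 983 N into the surface.
Along incline: T cos 24° = W sin 35° → T = 753.4 N.
Perpendicular: N = W cos 35° − T sin 24° = 676.5 N.

N ≈ 677 N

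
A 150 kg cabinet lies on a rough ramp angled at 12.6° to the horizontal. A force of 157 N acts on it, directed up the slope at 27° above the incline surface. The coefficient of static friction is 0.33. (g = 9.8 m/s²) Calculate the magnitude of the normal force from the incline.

Axes along / perpendicular to the incline. W sin 12.6° = 320.7 N down-slope; W cos 12.6° = 1435 N into the surface.
Perpendicular: N = W cos 12.6° − P sin 27° = 1435 − 71.28 = 1363 N.
Along incline: P cos 27° + f = W sin 12.6° (friction acts up-slope) → f = 320.7 − 139.9 = 180.8 N.
|f| = 180.8 N ≤ μN = 449.9 N, so the cabinet is indeed static.

N ≈ 1360 N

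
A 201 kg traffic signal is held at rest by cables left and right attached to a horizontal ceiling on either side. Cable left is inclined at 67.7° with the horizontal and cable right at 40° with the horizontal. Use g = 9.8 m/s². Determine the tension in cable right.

T_right ≈ 785 N

Weight W = 201 × 9.8 = 1970 N acts straight down.
Horizontal: T_left cos 67.7° = T_right cos 40°  →  T_left = 2.019 T_right.
Vertical: T_left sin 67.7° + T_right sin 40° = 1970.
Substituting the horizontal relation into the vertical equation gives 2.511 T_right = 1970, so T_right = 784.6 N.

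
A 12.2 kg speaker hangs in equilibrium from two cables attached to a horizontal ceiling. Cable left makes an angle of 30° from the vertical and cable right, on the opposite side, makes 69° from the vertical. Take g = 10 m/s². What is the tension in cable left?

T_left ≈ 115 N

Angles from the horizontal: cable left is 90° − 30° = 60°, cable right is 90° − 69° = 21°.
Weight W = 12.2 × 10 = 122 N acts straight down.
Horizontal: T_left cos 60° = T_right cos 21°  →  T_right = 0.5356 T_left.
Vertical: T_left sin 60° + T_right sin 21° = 122.
Substituting the horizontal relation into the vertical equation gives 1.058 T_left = 122, so T_left = 115.3 N.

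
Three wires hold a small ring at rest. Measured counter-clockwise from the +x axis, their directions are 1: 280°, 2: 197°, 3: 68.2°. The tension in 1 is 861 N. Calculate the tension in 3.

T_3 ≈ 1100 N

Resolve: ΣF_x = 861 cos 280° + T_2 cos 197° + T_3 cos 68.2° = 0.
        ΣF_y = 861 sin 280° + T_2 sin 197° + T_3 sin 68.2° = 0.
The known terms sum to (149.5, -847.9) N, so -0.9563 T_2 + 0.3714 T_3 = -149.5 and -0.2924 T_2 + 0.9285 T_3 = 847.9.
Solving simultaneously: T_2 = 582.2 N, T_3 = 1097 N.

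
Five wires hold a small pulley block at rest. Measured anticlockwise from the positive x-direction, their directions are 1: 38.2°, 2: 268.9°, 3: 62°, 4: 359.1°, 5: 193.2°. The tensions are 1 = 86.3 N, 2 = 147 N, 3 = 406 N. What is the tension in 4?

Resolve: ΣF_x = 86.3 cos 38.2° + 147 cos 268.9° + 406 cos 62° + T_4 cos 359.1° + T_5 cos 193.2° = 0.
        ΣF_y = 86.3 sin 38.2° + 147 sin 268.9° + 406 sin 62° + T_4 sin 359.1° + T_5 sin 193.2° = 0.
The known terms sum to (255.6, 264.9) N, so 0.9999 T_4 − 0.9736 T_5 = -255.6 and -0.0157 T_4 − 0.2284 T_5 = -264.9.
Solving simultaneously: T_4 = 818.9 N, T_5 = 1104 N.

T_4 ≈ 819 N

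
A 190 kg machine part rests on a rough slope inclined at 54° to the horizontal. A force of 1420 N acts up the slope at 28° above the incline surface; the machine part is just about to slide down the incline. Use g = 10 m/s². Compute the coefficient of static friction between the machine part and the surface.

μ ≈ 0.629

On the verge of sliding down the incline, friction is at its maximum μN and acts up the slope.
Perpendicular to incline: N = W cos 54° − P sin 28° = 1117 − 666.6 = 450.1 N.
Along incline: P cos 28° + μN = W sin 54° → μ = (W sin 54° − P cos 28°) / N = 0.6295.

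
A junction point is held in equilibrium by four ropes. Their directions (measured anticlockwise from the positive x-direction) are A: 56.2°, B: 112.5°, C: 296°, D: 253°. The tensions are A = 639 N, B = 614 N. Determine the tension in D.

T_D ≈ 865 N

Resolve: ΣF_x = 639 cos 56.2° + 614 cos 112.5° + T_C cos 296° + T_D cos 253° = 0.
        ΣF_y = 639 sin 56.2° + 614 sin 112.5° + T_C sin 296° + T_D sin 253° = 0.
The known terms sum to (120.5, 1098) N, so 0.4384 T_C − 0.2924 T_D = -120.5 and -0.8988 T_C − 0.9563 T_D = -1098.
Solving simultaneously: T_C = 301.8 N, T_D = 864.7 N.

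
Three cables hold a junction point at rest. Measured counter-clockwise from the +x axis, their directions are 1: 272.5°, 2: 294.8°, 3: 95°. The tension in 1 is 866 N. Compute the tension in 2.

T_2 ≈ 112 N

Resolve: ΣF_x = 866 cos 272.5° + T_2 cos 294.8° + T_3 cos 95° = 0.
        ΣF_y = 866 sin 272.5° + T_2 sin 294.8° + T_3 sin 95° = 0.
The known terms sum to (37.77, -865.2) N, so 0.4195 T_2 − 0.0872 T_3 = -37.77 and -0.9078 T_2 + 0.9962 T_3 = 865.2.
Solving simultaneously: T_2 = 111.5 N, T_3 = 970.1 N.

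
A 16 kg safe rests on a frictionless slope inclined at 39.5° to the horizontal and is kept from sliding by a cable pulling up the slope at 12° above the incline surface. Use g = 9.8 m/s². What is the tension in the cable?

Take axes along and perpendicular to the incline. Weight components: W sin 39.5° = 99.74 N down-slope, W cos 39.5° = 121 N into the surface.
Along incline: T cos 12° = W sin 39.5° → T = 102 N.
Perpendicular: N = W cos 39.5° − T sin 12° = 99.79 N.

T ≈ 102 N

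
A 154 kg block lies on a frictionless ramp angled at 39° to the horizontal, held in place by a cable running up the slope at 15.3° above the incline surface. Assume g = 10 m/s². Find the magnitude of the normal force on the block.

Take axes along and perpendicular to the incline. Weight components: W sin 39° = 969.2 N down-slope, W cos 39° = 1197 N into the surface.
Along incline: T cos 15.3° = W sin 39° → T = 1005 N.
Perpendicular: N = W cos 39° − T sin 15.3° = 931.7 N.

N ≈ 932 N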